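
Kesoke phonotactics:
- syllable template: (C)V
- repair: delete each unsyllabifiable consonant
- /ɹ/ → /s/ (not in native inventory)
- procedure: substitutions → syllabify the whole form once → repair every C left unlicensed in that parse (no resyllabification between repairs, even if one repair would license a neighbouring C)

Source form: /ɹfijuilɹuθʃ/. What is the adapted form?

fijuisu

Substitution: /ɹ/ → /s/, giving /sfijuilsuθʃ/.
The consonants /s/, /l/, /θ/, /ʃ/ cannot be parsed into a legal (C)V syllable (no codas are permitted; onsets are limited to one consonant).
Deletion applies to /s/, /l/, /θ/, /ʃ/.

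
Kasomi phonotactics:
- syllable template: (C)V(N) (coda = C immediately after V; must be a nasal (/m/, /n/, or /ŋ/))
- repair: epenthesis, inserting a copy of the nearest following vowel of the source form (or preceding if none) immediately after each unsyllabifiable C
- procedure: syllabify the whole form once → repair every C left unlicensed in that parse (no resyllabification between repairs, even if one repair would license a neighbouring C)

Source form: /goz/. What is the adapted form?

gozo

Syllabifying with onset maximization leaves /z/ stranded (only a nasal (/m/, /n/, or /ŋ/) is licensed in coda position; onsets are limited to one consonant).
Each unlicensed consonant becomes the onset of a new syllable: /z/ → /zo/.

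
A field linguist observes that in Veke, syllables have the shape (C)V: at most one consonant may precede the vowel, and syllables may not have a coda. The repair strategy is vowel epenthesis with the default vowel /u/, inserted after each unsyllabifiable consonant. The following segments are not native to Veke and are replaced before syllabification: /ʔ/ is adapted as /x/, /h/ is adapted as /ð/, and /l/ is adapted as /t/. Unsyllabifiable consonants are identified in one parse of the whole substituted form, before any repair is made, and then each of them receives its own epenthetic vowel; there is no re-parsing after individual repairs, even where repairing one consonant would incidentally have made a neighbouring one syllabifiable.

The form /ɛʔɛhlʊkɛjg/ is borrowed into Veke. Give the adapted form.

ɛxɛðutʊkɛjugu

Substitution: /ʔ/ → /x/, /h/ → /ð/, /l/ → /t/, giving /ɛxɛðtʊkɛjg/.
Under (C)V, the unsyllabifiable consonants are /ð/, /j/, /g/ (no codas are permitted; onsets are limited to one consonant).
Inserting the epenthetic vowel yields /ð/ → /ðu/, /j/ → /ju/, /g/ → /gu/.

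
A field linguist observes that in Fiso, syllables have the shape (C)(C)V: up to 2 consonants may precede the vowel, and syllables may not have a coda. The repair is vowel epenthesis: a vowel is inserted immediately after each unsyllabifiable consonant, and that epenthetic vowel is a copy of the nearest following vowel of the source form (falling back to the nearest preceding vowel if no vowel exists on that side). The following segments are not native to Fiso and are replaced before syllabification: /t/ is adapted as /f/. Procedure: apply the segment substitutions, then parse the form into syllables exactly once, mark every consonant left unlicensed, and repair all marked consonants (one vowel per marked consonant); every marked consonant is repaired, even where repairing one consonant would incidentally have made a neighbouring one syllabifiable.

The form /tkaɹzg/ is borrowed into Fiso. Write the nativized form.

fkaɹazaga

Substitution: /t/ → /f/, giving /fkaɹzg/.
Syllabifying with onset maximization leaves /ɹ/, /z/, /g/ stranded (no codas are permitted; onsets may contain at most 2 consonants).
Epenthesis after each stranded consonant: /ɹ/ → /ɹa/, /z/ → /za/, /g/ → /ga/.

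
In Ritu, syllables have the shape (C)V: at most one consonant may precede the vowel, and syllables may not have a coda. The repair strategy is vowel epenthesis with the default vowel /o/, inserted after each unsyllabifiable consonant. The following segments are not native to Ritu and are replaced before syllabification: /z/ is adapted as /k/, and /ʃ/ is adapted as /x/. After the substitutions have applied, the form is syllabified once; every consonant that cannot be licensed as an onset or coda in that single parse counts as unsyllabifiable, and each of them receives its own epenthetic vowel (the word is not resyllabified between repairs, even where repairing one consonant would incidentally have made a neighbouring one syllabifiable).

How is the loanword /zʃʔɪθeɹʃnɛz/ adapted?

koxoʔɪθeɹoxonɛko

Substitution: /z/ → /k/, /ʃ/ → /x/, giving /kxʔɪθeɹxnɛk/.
The consonants /k/, /x/, /ɹ/, /x/, /k/ cannot be parsed into a legal (C)V syllable (no codas are permitted; onsets are limited to one consonant).
Epenthesis after each stranded consonant: /k/ → /ko/, /x/ → /xo/, /ɹ/ → /ɹo/, /x/ → /xo/, /k/ → /ko/.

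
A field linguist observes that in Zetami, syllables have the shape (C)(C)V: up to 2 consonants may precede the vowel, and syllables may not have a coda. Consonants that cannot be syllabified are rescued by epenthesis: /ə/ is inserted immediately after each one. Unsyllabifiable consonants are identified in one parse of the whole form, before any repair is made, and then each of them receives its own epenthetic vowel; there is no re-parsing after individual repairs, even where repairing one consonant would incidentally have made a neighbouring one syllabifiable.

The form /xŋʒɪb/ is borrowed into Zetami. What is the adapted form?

xəŋʒɪbə

The consonants /x/, /b/ cannot be parsed into a legal (C)(C)V syllable (no codas are permitted; onsets may contain at most 2 consonants).
Each unlicensed consonant becomes the onset of a new syllable: /x/ → /xə/, /b/ → /bə/.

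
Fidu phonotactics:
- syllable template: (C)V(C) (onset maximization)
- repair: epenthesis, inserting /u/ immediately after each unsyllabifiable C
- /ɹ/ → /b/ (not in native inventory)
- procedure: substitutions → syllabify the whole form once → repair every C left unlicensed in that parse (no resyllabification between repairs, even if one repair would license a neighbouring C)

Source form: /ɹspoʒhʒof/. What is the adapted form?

Substitution: /ɹ/ → /b/, giving /bspoʒhʒof/.
The consonants /b/, /s/, /h/ cannot be parsed into a legal (C)V(C) syllable (at most one coda consonant is licensed; onsets are limited to one consonant).
Inserting the epenthetic vowel yields /b/ → /bu/, /s/ → /su/, /h/ → /hu/.

busupoʒhuʒof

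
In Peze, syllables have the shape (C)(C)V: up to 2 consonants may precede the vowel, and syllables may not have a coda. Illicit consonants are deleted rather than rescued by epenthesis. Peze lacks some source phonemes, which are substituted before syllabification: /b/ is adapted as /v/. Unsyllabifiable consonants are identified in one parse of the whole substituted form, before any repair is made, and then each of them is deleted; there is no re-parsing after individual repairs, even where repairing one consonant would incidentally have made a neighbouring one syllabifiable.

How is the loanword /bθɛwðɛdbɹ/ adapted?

vθɛwðɛ

Substitution: /b/ → /v/, giving /vθɛwðɛdvɹ/.
Under (C)(C)V, the unsyllabifiable consonants are /d/, /v/, /ɹ/ (no codas are permitted; onsets may contain at most 2 consonants).
Each unlicensed consonant is deleted: /d/, /v/, /ɹ/.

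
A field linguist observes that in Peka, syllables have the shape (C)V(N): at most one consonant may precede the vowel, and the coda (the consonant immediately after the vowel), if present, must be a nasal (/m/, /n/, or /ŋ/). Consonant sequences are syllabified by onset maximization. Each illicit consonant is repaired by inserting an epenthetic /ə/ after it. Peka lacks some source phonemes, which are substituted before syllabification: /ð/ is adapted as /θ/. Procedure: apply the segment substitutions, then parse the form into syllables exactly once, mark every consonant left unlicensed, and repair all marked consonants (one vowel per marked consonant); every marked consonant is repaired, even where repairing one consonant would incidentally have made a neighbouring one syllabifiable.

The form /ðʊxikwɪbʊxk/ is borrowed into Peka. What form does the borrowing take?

Substitution: /ð/ → /θ/, giving /θʊxikwɪbʊxk/.
The consonants /k/, /x/, /k/ cannot be parsed into a legal (C)V(N) syllable (only a nasal (/m/, /n/, or /ŋ/) is licensed in coda position; onsets are limited to one consonant).
Each unlicensed consonant becomes the onset of a new syllable: /k/ → /kə/, /x/ → /xə/, /k/ → /kə/.

θʊxikəwɪbʊxəkə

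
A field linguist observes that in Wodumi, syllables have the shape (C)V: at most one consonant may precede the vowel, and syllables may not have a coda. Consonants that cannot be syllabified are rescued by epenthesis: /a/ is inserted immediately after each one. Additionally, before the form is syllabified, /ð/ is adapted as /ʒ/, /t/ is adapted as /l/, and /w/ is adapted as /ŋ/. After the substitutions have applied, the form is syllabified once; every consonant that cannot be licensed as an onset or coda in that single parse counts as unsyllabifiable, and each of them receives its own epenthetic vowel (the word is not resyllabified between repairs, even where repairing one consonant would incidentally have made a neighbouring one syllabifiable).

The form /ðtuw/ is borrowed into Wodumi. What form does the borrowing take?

Substitution: /ð/ → /ʒ/, /t/ → /l/, /w/ → /ŋ/, giving /ʒluŋ/.
The consonants /ʒ/, /ŋ/ cannot be parsed into a legal (C)V syllable (no codas are permitted; onsets are limited to one consonant).
Epenthesis after each stranded consonant: /ʒ/ → /ʒa/, /ŋ/ → /ŋa/.

ʒaluŋa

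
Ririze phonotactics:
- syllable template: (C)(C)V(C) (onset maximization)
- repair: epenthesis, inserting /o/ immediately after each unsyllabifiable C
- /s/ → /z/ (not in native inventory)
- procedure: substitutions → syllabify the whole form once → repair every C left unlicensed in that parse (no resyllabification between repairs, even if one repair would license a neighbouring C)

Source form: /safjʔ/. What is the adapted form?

zafjoʔo

Substitution: /s/ → /z/, giving /zafjʔ/.
Syllabifying with onset maximization leaves /j/, /ʔ/ stranded (at most one coda consonant is licensed; onsets may contain at most 2 consonants).
Epenthesis after each stranded consonant: /j/ → /jo/, /ʔ/ → /ʔo/.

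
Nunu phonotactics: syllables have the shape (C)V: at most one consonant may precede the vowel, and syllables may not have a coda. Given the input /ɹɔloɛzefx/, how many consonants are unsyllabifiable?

The consonants /f/, /x/ cannot be parsed into a legal (C)V syllable (no codas are permitted; onsets are limited to one consonant).

2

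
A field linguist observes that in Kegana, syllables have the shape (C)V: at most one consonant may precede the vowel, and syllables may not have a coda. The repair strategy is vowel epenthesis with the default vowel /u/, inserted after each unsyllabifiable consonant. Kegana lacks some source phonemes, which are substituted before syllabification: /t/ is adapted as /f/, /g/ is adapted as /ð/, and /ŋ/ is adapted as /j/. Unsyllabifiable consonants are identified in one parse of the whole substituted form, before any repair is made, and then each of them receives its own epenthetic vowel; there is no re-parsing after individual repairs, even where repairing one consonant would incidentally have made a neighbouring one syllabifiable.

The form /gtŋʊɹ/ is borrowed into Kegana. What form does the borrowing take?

ðufujʊɹu

Substitution: /g/ → /ð/, /t/ → /f/, /ŋ/ → /j/, giving /ðfjʊɹ/.
Under (C)V, the unsyllabifiable consonants are /ð/, /f/, /ɹ/ (no codas are permitted; onsets are limited to one consonant).
Each unlicensed consonant becomes the onset of a new syllable: /ð/ → /ðu/, /f/ → /fu/, /ɹ/ → /ɹu/.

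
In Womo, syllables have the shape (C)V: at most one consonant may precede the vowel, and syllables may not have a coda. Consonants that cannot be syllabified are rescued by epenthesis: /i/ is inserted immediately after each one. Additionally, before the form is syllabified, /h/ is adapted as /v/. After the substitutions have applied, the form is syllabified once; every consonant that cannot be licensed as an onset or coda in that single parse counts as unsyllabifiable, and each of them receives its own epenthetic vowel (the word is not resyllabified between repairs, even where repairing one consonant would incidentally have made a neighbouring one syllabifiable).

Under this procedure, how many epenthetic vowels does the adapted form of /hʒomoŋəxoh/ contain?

2

After substitution the input is /vʒomoŋəxov/.
The unsyllabifiable consonants are /v/, /v/; each receives one epenthetic vowel.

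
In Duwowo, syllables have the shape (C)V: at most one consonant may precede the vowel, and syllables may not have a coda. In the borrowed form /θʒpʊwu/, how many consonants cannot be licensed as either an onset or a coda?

2

Under (C)V, the unsyllabifiable consonants are /θ/, /ʒ/ (no codas are permitted; onsets are limited to one consonant).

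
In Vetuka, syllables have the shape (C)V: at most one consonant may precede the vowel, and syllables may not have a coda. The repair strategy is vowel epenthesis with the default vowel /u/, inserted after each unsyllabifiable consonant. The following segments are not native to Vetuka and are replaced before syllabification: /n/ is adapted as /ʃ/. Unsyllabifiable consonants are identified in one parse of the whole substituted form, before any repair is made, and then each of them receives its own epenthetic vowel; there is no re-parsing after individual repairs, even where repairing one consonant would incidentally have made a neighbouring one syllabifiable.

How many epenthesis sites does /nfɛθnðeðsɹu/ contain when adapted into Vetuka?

5

After substitution the input is /ʃfɛθʃðeðsɹu/.
The unsyllabifiable consonants are /ʃ/, /θ/, /ʃ/, /ð/, /s/; each receives one epenthetic vowel.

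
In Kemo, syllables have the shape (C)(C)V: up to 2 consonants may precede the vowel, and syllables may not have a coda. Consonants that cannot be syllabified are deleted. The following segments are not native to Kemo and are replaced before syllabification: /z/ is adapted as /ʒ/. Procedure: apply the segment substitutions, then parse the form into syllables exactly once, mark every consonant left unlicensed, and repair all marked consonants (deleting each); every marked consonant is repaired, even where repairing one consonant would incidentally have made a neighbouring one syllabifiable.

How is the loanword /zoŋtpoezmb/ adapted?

Substitution: /z/ → /ʒ/, giving /ʒoŋtpoeʒmb/.
Syllabifying with onset maximization leaves /ŋ/, /ʒ/, /m/, /b/ stranded (no codas are permitted; onsets may contain at most 2 consonants).
Deletion applies to /ŋ/, /ʒ/, /m/, /b/.

ʒotpoe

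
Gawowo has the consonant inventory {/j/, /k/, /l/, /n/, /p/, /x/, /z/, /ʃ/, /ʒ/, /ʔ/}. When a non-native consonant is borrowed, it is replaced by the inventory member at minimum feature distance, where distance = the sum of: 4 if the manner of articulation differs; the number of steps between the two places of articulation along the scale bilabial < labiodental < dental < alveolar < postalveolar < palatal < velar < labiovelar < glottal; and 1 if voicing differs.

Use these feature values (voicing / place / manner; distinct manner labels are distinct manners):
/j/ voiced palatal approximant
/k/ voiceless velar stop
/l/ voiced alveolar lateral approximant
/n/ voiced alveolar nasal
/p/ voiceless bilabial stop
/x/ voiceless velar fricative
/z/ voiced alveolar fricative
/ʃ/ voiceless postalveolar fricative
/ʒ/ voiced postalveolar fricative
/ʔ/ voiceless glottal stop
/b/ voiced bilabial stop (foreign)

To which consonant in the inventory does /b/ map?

/p/ is closest: same manner (stop), place distance 0 (bilabial→bilabial), voicing differs (+1); total 1. Next closest is /k/ at distance 7.

p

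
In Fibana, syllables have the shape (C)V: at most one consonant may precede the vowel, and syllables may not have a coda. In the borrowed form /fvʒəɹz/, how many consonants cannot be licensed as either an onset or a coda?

4

Under (C)V, the unsyllabifiable consonants are /f/, /v/, /ɹ/, /z/ (no codas are permitted; onsets are limited to one consonant).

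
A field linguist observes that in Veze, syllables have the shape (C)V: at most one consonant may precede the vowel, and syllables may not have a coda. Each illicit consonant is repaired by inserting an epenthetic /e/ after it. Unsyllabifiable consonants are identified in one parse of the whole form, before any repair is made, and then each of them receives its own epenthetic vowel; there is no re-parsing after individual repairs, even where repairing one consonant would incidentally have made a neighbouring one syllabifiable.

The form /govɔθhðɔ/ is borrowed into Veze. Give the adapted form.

The consonants /θ/, /h/ cannot be parsed into a legal (C)V syllable (no codas are permitted; onsets are limited to one consonant).
Each unlicensed consonant becomes the onset of a new syllable: /θ/ → /θe/, /h/ → /he/.

govɔθeheðɔ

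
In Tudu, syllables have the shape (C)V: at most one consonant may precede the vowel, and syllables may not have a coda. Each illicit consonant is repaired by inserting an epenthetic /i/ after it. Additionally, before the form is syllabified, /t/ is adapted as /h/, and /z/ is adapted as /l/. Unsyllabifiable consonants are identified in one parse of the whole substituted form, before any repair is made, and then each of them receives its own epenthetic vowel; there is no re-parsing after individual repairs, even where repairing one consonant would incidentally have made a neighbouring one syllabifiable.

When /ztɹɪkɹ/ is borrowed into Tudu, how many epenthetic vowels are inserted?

4

After substitution the input is /lhɹɪkɹ/.
The unsyllabifiable consonants are /l/, /h/, /k/, /ɹ/; each receives one epenthetic vowel.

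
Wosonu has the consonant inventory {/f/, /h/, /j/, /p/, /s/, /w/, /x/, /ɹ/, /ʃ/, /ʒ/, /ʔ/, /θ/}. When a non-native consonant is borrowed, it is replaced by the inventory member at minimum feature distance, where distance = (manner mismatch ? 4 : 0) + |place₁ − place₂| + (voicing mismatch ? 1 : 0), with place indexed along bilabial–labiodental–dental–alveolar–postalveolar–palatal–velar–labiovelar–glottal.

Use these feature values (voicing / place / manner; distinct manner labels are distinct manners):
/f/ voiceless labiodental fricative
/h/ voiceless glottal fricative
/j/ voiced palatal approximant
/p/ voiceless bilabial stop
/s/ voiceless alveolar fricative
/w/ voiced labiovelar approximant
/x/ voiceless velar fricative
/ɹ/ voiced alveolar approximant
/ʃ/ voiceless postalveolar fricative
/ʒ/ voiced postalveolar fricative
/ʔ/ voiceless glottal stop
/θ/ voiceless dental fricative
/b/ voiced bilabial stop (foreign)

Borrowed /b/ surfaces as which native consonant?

p

/p/ is closest: same manner (stop), place distance 0 (bilabial→bilabial), voicing differs (+1); total 1. Next closest is /f/ at distance 6.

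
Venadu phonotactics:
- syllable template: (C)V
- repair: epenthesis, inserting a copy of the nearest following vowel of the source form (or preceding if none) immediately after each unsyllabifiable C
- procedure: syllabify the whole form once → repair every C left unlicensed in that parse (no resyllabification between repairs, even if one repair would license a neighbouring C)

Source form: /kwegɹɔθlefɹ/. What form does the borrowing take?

The consonants /k/, /g/, /θ/, /f/, /ɹ/ cannot be parsed into a legal (C)V syllable (no codas are permitted; onsets are limited to one consonant).
Epenthesis after each stranded consonant: /k/ → /ke/, /g/ → /gɔ/, /θ/ → /θe/, /f/ → /fe/, /ɹ/ → /ɹe/.

kewegɔɹɔθelefeɹe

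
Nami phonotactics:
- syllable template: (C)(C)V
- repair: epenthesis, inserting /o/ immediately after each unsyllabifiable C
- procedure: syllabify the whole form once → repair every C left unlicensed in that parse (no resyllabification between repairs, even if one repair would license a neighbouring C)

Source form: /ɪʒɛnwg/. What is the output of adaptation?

ɪʒɛnowogo

Syllabifying with onset maximization leaves /n/, /w/, /g/ stranded (no codas are permitted; onsets may contain at most 2 consonants).
Each unlicensed consonant becomes the onset of a new syllable: /n/ → /no/, /w/ → /wo/, /g/ → /go/.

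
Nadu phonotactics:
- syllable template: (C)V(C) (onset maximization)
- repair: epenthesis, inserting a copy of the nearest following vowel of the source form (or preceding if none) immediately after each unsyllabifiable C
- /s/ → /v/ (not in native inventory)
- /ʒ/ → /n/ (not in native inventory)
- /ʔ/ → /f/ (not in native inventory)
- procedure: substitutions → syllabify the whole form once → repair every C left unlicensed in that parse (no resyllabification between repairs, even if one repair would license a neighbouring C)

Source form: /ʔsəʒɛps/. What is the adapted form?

fəvənɛpvɛ

Substitution: /ʔ/ → /f/, /s/ → /v/, /ʒ/ → /n/, giving /fvənɛpv/.
Under (C)V(C), the unsyllabifiable consonants are /f/, /v/ (at most one coda consonant is licensed; onsets are limited to one consonant).
Each unlicensed consonant becomes the onset of a new syllable: /f/ → /fə/, /v/ → /vɛ/.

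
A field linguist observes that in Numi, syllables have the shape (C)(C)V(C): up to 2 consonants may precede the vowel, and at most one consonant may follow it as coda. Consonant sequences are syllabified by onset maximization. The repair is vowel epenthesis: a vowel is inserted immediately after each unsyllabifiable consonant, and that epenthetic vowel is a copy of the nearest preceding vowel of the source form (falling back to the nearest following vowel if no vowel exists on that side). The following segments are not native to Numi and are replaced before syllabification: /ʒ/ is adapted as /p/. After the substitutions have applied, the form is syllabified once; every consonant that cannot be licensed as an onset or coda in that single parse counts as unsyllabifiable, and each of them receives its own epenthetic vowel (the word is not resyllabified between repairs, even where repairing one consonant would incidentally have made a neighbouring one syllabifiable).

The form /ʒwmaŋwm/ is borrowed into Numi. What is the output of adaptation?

Substitution: /ʒ/ → /p/, giving /pwmaŋwm/.
Syllabifying with onset maximization leaves /p/, /w/, /m/ stranded (at most one coda consonant is licensed; onsets may contain at most 2 consonants).
Each unlicensed consonant becomes the onset of a new syllable: /p/ → /pa/, /w/ → /wa/, /m/ → /ma/.

pawmaŋwama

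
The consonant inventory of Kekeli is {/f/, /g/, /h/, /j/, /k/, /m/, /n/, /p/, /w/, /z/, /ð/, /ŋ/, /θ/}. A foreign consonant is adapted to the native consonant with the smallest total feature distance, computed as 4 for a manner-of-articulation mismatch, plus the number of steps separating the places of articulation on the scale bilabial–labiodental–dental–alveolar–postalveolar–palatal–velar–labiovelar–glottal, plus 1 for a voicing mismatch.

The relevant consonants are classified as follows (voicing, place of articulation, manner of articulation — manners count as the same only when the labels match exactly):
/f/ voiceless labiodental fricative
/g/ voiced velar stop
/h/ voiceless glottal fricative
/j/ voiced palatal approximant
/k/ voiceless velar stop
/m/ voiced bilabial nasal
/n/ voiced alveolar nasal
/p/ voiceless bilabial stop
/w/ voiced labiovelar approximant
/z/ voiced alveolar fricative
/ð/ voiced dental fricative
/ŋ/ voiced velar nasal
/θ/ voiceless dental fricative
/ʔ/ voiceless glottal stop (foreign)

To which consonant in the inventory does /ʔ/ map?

k

/k/ is closest: same manner (stop), place distance 2 (glottal→velar), same voicing; total 2. Next closest is /g/ at distance 3.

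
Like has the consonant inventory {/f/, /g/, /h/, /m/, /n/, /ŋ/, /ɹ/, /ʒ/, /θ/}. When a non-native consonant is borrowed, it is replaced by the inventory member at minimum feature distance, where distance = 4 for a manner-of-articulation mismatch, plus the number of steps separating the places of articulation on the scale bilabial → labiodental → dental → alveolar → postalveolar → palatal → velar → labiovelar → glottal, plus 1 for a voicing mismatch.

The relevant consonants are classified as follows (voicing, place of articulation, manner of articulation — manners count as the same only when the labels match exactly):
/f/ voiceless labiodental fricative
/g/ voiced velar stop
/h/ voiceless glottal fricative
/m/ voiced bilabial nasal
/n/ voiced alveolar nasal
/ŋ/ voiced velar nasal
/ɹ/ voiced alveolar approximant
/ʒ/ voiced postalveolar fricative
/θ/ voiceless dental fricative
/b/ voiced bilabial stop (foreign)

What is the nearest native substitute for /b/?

m

/m/ is closest: manner differs (stop→nasal, +4), place distance 0 (bilabial→bilabial), same voicing; total 4. Next closest is /f/ at distance 6.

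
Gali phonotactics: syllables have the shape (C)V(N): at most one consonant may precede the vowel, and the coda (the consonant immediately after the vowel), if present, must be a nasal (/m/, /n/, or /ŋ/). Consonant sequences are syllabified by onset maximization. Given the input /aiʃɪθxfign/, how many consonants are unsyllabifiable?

4

Syllabifying with onset maximization leaves /θ/, /x/, /g/, /n/ stranded (only a nasal (/m/, /n/, or /ŋ/) is licensed in coda position; onsets are limited to one consonant).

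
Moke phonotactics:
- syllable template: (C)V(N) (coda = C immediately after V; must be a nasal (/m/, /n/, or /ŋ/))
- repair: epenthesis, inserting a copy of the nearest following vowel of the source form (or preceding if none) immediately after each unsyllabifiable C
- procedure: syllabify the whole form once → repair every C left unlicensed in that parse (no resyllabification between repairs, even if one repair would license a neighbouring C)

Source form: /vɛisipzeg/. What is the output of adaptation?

The consonants /p/, /g/ cannot be parsed into a legal (C)V(N) syllable (only a nasal (/m/, /n/, or /ŋ/) is licensed in coda position; onsets are limited to one consonant).
Inserting the epenthetic vowel yields /p/ → /pe/, /g/ → /ge/.

vɛisipezege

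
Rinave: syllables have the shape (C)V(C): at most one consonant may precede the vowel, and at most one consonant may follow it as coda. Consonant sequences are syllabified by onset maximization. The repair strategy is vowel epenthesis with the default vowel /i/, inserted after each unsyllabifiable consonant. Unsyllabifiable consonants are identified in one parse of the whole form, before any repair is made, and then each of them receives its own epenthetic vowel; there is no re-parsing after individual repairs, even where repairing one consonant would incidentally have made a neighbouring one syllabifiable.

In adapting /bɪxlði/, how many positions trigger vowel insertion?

1

The unsyllabifiable consonants are /l/; each receives one epenthetic vowel.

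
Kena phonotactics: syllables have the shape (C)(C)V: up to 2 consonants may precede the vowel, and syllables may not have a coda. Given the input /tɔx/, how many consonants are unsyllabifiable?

1

Under (C)(C)V, the unsyllabifiable consonants are /x/ (no codas are permitted; onsets may contain at most 2 consonants).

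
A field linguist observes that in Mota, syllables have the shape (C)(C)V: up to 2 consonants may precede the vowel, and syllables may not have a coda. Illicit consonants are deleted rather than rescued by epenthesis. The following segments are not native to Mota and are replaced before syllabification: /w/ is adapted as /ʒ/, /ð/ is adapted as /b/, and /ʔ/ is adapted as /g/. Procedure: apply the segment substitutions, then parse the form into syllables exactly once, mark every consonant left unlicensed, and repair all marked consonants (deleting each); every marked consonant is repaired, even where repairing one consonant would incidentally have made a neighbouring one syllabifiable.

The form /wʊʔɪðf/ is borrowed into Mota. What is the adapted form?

ʒʊgɪ

Substitution: /w/ → /ʒ/, /ʔ/ → /g/, /ð/ → /b/, giving /ʒʊgɪbf/.
Under (C)(C)V, the unsyllabifiable consonants are /b/, /f/ (no codas are permitted; onsets may contain at most 2 consonants).
Deleting the stranded consonants removes /b/, /f/.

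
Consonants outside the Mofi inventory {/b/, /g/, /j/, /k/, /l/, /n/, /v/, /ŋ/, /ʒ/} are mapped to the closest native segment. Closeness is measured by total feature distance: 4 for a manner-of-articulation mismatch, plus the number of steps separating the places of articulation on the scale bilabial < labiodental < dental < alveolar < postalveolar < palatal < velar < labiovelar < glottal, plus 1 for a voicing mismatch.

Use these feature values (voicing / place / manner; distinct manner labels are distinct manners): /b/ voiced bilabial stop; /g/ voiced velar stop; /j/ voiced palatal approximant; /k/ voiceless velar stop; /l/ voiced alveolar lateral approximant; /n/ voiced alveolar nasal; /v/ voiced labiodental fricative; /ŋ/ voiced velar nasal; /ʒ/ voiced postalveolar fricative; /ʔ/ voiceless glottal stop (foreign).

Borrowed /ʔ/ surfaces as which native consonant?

k

/k/ is closest: same manner (stop), place distance 2 (glottal→velar), same voicing; total 2. Next closest is /g/ at distance 3.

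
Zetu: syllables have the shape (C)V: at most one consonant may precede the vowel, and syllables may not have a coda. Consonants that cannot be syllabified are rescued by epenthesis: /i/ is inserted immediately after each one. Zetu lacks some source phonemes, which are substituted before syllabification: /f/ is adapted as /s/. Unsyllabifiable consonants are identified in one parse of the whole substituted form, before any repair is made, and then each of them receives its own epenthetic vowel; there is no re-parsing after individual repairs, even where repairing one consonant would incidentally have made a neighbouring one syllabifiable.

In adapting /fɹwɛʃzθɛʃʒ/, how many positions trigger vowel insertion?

6

After substitution the input is /sɹwɛʃzθɛʃʒ/.
The unsyllabifiable consonants are /s/, /ɹ/, /ʃ/, /z/, /ʃ/, /ʒ/; each receives one epenthetic vowel.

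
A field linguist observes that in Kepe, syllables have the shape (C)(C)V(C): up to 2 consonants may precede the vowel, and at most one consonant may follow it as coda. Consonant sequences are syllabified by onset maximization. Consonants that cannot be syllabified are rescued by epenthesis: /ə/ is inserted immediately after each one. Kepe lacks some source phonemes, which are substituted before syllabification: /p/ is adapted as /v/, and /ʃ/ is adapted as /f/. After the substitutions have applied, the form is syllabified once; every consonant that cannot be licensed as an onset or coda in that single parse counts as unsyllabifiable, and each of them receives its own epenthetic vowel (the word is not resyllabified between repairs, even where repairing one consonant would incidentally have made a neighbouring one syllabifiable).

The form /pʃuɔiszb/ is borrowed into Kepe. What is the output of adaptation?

Substitution: /p/ → /v/, /ʃ/ → /f/, giving /vfuɔiszb/.
Under (C)(C)V(C), the unsyllabifiable consonants are /z/, /b/ (at most one coda consonant is licensed; onsets may contain at most 2 consonants).
Inserting the epenthetic vowel yields /z/ → /zə/, /b/ → /bə/.

vfuɔiszəbə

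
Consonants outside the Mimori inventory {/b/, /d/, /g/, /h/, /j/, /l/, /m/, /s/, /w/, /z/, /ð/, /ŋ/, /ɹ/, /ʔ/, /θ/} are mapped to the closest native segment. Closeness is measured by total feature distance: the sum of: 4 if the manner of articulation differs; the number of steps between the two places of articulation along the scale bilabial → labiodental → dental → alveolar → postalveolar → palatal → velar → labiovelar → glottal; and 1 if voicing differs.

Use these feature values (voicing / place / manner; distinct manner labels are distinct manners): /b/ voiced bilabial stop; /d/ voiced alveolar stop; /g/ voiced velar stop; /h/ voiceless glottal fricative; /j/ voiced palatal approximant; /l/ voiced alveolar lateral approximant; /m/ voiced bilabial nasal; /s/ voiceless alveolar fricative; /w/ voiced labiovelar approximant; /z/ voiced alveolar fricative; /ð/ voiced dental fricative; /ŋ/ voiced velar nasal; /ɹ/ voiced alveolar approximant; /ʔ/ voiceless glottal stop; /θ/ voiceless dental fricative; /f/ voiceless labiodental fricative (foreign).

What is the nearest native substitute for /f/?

/θ/ is closest: same manner (fricative), place distance 1 (labiodental→dental), same voicing; total 1. Next closest is /s/ at distance 2.

θ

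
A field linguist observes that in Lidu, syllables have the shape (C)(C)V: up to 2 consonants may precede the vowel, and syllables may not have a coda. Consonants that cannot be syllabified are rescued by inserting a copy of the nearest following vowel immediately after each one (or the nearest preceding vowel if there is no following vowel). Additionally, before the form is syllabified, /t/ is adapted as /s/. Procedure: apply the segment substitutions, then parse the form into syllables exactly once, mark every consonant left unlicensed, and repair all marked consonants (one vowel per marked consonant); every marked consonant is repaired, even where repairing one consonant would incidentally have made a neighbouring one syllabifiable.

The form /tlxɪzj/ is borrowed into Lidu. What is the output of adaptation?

sɪlxɪzɪjɪ

Substitution: /t/ → /s/, giving /slxɪzj/.
Under (C)(C)V, the unsyllabifiable consonants are /s/, /z/, /j/ (no codas are permitted; onsets may contain at most 2 consonants).
Epenthesis after each stranded consonant: /s/ → /sɪ/, /z/ → /zɪ/, /j/ → /jɪ/.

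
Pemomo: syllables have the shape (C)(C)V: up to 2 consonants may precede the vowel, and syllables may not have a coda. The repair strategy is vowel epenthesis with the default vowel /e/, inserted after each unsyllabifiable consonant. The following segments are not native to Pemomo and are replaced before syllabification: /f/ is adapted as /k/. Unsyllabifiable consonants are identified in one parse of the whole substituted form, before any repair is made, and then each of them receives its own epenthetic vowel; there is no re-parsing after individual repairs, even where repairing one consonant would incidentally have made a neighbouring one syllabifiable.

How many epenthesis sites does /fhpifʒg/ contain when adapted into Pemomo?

After substitution the input is /khpikʒg/.
The unsyllabifiable consonants are /k/, /k/, /ʒ/, /g/; each receives one epenthetic vowel.

4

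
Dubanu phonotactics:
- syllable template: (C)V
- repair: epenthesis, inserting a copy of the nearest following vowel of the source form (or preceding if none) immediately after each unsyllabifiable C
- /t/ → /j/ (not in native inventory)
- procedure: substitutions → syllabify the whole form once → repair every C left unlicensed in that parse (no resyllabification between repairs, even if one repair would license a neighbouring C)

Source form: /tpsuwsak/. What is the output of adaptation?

Substitution: /t/ → /j/, giving /jpsuwsak/.
The consonants /j/, /p/, /w/, /k/ cannot be parsed into a legal (C)V syllable (no codas are permitted; onsets are limited to one consonant).
Each unlicensed consonant becomes the onset of a new syllable: /j/ → /ju/, /p/ → /pu/, /w/ → /wa/, /k/ → /ka/.

jupusuwasaka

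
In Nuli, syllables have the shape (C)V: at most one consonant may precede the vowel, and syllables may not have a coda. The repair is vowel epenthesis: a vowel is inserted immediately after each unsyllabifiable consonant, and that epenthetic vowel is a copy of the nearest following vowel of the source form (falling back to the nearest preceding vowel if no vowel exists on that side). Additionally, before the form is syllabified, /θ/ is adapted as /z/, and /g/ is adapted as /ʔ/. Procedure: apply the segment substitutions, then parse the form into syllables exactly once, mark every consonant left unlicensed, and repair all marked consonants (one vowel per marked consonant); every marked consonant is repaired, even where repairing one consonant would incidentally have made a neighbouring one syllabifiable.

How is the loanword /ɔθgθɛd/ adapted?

Substitution: /θ/ → /z/, /g/ → /ʔ/, giving /ɔzʔzɛd/.
The consonants /z/, /ʔ/, /d/ cannot be parsed into a legal (C)V syllable (no codas are permitted; onsets are limited to one consonant).
Epenthesis after each stranded consonant: /z/ → /zɛ/, /ʔ/ → /ʔɛ/, /d/ → /dɛ/.

ɔzɛʔɛzɛdɛ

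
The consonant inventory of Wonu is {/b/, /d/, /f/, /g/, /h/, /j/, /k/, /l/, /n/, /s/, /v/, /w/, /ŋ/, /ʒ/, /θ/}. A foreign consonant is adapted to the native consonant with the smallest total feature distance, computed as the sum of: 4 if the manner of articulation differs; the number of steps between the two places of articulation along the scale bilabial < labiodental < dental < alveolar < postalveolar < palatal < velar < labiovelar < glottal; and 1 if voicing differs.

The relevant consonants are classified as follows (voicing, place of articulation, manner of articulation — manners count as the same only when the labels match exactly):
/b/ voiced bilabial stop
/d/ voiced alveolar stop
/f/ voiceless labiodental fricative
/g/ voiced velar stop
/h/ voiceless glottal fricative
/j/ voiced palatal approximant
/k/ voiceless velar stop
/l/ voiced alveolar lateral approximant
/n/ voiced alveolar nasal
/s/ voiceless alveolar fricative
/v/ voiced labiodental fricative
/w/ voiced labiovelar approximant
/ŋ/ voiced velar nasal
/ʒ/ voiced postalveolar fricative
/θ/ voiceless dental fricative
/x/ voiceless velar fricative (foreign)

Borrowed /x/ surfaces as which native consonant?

h

/h/ is closest: same manner (fricative), place distance 2 (velar→glottal), same voicing; total 2. Next closest is /s/ at distance 3.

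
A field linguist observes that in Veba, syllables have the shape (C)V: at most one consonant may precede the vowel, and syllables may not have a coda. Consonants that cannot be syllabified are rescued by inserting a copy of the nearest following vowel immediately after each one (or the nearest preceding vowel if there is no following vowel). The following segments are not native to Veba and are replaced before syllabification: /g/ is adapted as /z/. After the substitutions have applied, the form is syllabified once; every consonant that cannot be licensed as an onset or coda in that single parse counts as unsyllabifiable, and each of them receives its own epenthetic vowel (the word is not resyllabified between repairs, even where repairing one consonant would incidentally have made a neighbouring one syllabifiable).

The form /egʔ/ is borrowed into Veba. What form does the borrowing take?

Substitution: /g/ → /z/, giving /ezʔ/.
Under (C)V, the unsyllabifiable consonants are /z/, /ʔ/ (no codas are permitted; onsets are limited to one consonant).
Each unlicensed consonant becomes the onset of a new syllable: /z/ → /ze/, /ʔ/ → /ʔe/.

ezeʔe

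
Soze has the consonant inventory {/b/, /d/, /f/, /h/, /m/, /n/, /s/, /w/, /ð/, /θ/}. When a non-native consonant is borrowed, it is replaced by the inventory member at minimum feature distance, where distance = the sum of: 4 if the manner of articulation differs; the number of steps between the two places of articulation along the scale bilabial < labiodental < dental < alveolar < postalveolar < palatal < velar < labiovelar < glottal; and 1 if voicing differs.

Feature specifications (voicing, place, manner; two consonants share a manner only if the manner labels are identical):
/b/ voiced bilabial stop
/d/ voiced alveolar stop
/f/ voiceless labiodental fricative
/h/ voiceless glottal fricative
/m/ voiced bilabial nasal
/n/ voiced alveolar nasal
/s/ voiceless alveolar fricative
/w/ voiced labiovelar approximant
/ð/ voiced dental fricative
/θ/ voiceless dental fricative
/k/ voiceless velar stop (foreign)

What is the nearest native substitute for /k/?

/d/ is closest: same manner (stop), place distance 3 (velar→alveolar), voicing differs (+1); total 4. Next closest is /h/ at distance 6.

d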